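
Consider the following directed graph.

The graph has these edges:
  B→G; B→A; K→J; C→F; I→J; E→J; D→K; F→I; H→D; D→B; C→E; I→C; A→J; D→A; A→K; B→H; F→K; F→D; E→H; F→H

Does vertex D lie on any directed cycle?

Yes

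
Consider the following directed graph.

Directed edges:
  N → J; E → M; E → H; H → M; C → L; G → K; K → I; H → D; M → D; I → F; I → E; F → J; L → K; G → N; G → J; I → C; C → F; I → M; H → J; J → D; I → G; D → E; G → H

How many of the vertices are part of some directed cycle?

10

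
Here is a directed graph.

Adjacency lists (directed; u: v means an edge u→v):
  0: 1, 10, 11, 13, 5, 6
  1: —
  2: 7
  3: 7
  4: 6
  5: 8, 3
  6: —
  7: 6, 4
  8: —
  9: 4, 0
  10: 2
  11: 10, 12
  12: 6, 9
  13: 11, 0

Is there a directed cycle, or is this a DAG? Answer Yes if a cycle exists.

Yes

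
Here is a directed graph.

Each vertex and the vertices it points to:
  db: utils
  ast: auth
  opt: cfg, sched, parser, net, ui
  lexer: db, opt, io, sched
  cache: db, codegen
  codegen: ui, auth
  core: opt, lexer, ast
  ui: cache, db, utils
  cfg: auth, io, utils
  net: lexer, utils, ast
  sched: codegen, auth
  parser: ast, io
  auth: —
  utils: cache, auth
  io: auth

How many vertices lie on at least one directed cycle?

8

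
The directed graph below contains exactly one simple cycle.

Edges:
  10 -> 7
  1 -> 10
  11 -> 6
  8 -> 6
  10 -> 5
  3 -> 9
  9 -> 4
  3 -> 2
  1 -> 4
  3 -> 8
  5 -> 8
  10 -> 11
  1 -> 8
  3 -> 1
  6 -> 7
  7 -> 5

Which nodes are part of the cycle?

5, 6, 7, 8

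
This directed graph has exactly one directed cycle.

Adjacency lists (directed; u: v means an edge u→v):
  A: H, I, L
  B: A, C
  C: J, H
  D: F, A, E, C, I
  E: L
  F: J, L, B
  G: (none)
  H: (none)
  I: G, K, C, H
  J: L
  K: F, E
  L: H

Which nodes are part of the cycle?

A, B, F, I, K

DFS with gray/black marking from I:
I gray
  G gray
  G black
  K gray
    F gray
      J gray
        L gray
          H gray
          H black
        L black
      J black
      F→L: L black — skip
      B gray
        A gray
          A→H: H black — skip
          A→I: I is gray → back edge
Back edge closes the cycle I → K → F → B → A → I; its vertices are {A, B, F, I, K}.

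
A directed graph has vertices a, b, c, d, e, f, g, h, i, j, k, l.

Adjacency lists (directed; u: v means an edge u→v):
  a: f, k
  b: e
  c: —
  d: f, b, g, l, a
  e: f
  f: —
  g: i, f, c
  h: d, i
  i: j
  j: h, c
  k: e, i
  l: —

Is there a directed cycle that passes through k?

Yes

k is on a cycle iff k can reach itself via ≥1 edge.
k → i → j → h → d → a → k — yes.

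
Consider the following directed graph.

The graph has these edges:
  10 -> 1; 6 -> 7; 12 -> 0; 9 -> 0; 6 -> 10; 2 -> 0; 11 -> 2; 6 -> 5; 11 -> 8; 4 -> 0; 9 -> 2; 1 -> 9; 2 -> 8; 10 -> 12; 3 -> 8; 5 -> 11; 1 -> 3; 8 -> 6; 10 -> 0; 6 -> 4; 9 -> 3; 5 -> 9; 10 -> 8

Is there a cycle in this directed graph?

DFS with white/gray/black marking, starting from 4:
4 gray
  0 gray
  0 black
4 black
9 gray
  9→0: 0 black — skip
  2 gray
    8 gray
      6 gray
        7 gray
        7 black
        5 gray
          5→9: 9 is gray → back edge
Back edge found, so a cycle exists: 9 → 2 → 8 → 6 → 5 → 9.

Yes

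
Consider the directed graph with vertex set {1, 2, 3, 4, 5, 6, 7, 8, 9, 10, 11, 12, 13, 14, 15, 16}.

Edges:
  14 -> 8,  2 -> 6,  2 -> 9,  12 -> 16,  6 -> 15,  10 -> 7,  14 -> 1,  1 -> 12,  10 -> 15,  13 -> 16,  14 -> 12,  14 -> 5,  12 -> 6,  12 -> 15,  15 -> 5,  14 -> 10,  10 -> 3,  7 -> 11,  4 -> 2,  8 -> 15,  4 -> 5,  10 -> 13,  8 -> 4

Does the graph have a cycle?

DFS with white/gray/black marking, starting from 15:
15 gray
  5 gray
  5 black
15 black
1 gray
  12 gray
    12→15: 15 black — skip
    6 gray
      6→15: 15 black — skip
    6 black
    16 gray
    16 black
  12 black
1 black
2 gray
  9 gray
  9 black
  2→6: 6 black — skip
2 black
3 gray
3 black
4 gray
  4→2: 2 black — skip
  4→5: 5 black — skip
4 black
7 gray
  11 gray
  11 black
7 black
8 gray
  8→4: 4 black — skip
  8→15: 15 black — skip
8 black
10 gray
  10→15: 15 black — skip
  10→3: 3 black — skip
  13 gray
    13→16: 16 black — skip
  13 black
  10→7: 7 black — skip
10 black
14 gray
  14→1: 1 black — skip
  14→5: 5 black — skip
  14→10: 10 black — skip
  14→8: 8 black — skip
  14→12: 12 black — skip
14 black
Every edge goes to a white or black vertex — no back edge, so the graph is acyclic.

No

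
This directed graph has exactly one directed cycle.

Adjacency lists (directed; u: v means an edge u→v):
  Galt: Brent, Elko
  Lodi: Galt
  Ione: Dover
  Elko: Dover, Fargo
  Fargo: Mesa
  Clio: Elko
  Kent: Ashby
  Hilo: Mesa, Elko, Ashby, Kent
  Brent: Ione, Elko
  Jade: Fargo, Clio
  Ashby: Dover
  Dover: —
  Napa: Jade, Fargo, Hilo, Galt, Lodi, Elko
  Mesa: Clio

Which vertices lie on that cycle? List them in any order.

DFS with gray/black marking from Fargo:
Fargo gray
  Mesa gray
    Clio gray
      Elko gray
        Dover gray
        Dover black
        Elko→Fargo: Fargo is gray → back edge
Back edge closes the cycle Fargo → Mesa → Clio → Elko → Fargo; its vertices are {Clio, Elko, Mesa, Fargo}.

Clio, Elko, Mesa, Fargo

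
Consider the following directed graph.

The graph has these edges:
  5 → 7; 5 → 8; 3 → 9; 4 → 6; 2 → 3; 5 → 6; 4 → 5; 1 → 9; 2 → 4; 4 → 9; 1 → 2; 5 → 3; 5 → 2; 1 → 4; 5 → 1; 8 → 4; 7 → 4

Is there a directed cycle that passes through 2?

Yes

2 is on a cycle iff 2 can reach itself via ≥1 edge.
2 → 4 → 5 → 2 — yes.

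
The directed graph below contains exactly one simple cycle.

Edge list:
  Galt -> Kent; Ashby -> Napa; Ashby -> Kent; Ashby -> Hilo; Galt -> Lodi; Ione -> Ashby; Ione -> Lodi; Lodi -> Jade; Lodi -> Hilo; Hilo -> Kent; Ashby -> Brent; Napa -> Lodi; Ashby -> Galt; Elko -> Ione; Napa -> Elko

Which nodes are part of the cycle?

DFS with gray/black marking from Elko:
Elko gray
  Ione gray
    Ashby gray
      Hilo gray
        Kent gray
        Kent black
      Hilo black
      Ashby→Kent: Kent black — skip
      Galt gray
        Galt→Kent: Kent black — skip
        Lodi gray
          Lodi→Hilo: Hilo black — skip
          Jade gray
          Jade black
        Lodi black
      Galt black
      Brent gray
      Brent black
      Napa gray
        Napa→Lodi: Lodi black — skip
        Napa→Elko: Elko is gray → back edge
Back edge closes the cycle Elko → Ione → Ashby → Napa → Elko; its vertices are {Elko, Ione, Napa, Ashby}.

Elko, Ione, Napa, Ashby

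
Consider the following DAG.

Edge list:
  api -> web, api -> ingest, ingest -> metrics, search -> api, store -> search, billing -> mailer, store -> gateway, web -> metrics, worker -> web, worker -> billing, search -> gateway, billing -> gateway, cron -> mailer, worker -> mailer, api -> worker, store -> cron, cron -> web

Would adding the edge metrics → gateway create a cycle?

Adding metrics→gateway creates a cycle iff gateway can already reach metrics.
Explore from gateway: no path reaches metrics. The graph stays acyclic.

No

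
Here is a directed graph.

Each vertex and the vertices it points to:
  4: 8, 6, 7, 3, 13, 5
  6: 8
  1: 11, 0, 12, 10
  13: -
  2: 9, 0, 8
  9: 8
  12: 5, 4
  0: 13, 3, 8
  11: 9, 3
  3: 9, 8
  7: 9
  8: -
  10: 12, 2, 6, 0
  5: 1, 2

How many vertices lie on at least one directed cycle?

A vertex is on a directed cycle iff it belongs to a strongly connected component of size ≥ 2 (or has a self-loop).
The vertices on cycles are {1, 4, 5, 10, 12} — 5 in total.

5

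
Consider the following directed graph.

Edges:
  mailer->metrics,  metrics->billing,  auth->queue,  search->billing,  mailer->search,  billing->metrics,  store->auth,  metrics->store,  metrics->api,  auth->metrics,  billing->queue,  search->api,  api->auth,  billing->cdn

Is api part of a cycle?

api is on a cycle iff api can reach itself via ≥1 edge.
api → auth → metrics → api — yes.

Yes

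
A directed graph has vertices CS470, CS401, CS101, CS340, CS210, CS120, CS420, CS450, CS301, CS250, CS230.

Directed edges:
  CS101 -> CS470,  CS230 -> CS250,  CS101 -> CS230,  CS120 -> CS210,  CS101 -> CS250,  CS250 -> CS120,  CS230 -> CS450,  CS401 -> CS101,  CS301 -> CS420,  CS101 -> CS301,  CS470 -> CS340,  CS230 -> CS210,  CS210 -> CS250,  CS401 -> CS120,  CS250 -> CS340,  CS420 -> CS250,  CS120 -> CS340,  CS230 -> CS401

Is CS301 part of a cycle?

CS301 lies on a cycle iff there is a path from CS301 back to itself.
Exploring from CS301, it never reaches itself; equivalently, its strongly connected component is a singleton.

No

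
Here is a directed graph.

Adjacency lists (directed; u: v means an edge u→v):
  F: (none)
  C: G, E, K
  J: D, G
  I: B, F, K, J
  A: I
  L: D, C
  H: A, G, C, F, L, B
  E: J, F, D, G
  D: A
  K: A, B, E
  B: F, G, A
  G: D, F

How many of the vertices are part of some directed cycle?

8

A vertex is on a directed cycle iff it belongs to a strongly connected component of size ≥ 2 (or has a self-loop).
The vertices on cycles are {A, B, D, E, G, I, J, K} — 8 in total.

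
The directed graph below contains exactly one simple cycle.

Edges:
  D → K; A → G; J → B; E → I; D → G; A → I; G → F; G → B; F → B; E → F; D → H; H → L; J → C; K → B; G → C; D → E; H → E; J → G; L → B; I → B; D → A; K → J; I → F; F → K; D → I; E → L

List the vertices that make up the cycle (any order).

F, G, J, K

DFS with gray/black marking from K:
K gray
  B gray
  B black
  J gray
    G gray
      G→B: B black — skip
      C gray
      C black
      F gray
        F→B: B black — skip
        F→K: K is gray → back edge
Back edge closes the cycle K → J → G → F → K; its vertices are {F, G, J, K}.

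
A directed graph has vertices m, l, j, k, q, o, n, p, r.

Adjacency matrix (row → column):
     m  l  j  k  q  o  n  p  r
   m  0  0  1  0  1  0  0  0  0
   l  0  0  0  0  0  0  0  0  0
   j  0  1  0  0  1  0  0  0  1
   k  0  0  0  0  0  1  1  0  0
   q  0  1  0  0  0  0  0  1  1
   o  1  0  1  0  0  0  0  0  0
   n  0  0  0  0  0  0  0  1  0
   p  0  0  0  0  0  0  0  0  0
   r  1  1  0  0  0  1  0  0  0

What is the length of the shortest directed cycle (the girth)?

For each vertex v, BFS finds the shortest path from v back to v.
The shortest such closed walk is o → j → r → o, length 3.

3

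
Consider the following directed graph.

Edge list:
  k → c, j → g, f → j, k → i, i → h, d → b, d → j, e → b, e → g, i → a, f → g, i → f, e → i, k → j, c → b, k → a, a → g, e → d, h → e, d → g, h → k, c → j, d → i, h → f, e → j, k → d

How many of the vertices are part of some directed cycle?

5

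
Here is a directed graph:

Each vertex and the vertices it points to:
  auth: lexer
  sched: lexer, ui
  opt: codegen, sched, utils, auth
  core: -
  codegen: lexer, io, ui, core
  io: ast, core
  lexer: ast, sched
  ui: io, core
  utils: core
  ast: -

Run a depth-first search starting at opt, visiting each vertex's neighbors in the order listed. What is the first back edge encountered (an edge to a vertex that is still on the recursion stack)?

sched→lexer

DFS from opt (visiting each vertex's neighbors in the order listed); mark gray on enter, black on exit:
opt gray
  codegen gray
    lexer gray
      ast gray
      ast black
      sched gray
        sched→lexer: lexer is gray → back edge
First back edge: sched → lexer.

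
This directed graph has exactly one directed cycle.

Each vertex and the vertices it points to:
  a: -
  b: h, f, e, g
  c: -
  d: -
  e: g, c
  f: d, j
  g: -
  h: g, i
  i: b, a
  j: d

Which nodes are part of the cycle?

b, h, i

DFS with gray/black marking from b:
b gray
  h gray
    g gray
    g black
    i gray
      i→b: b is gray → back edge
Back edge closes the cycle b → h → i → b; its vertices are {b, h, i}.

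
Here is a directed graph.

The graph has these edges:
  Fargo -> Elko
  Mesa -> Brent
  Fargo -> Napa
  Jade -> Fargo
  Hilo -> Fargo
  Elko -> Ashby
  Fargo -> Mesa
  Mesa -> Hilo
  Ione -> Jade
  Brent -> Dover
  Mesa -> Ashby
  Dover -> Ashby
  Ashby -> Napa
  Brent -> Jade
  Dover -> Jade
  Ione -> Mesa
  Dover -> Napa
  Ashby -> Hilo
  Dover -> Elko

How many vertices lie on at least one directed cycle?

8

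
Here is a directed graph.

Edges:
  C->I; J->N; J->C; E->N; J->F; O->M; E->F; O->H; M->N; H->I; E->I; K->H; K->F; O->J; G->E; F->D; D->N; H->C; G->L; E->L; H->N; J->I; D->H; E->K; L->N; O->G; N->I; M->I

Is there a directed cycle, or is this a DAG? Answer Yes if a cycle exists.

DFS with white/gray/black marking, starting from I:
I gray
I black
D gray
  N gray
    N→I: I black — skip
  N black
  H gray
    H→I: I black — skip
    C gray
      C→I: I black — skip
    C black
    H→N: N black — skip
  H black
D black
G gray
  L gray
    L→N: N black — skip
  L black
  E gray
    E→N: N black — skip
    F gray
      F→D: D black — skip
    F black
    K gray
      K→H: H black — skip
      K→F: F black — skip
    K black
    E→I: I black — skip
    E→L: L black — skip
  E black
G black
M gray
  M→N: N black — skip
  M→I: I black — skip
M black
O gray
  O→G: G black — skip
  O→H: H black — skip
  J gray
    J→N: N black — skip
    J→F: F black — skip
    J→I: I black — skip
    J→C: C black — skip
  J black
  O→M: M black — skip
O black
Every edge goes to a white or black vertex — no back edge, so the graph is acyclic.

No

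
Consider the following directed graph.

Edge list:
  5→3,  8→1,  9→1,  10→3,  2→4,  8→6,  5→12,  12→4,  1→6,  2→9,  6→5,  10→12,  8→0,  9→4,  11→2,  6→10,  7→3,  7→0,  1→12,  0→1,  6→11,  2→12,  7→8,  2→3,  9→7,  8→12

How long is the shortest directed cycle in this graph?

5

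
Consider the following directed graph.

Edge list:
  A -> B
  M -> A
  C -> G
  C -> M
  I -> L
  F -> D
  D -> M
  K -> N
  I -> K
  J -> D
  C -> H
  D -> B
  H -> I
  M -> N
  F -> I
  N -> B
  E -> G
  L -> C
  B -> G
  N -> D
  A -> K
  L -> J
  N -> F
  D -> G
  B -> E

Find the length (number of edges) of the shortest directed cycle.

For each vertex v, BFS finds the shortest path from v back to v.
The shortest such closed walk is M → N → D → M, length 3.

3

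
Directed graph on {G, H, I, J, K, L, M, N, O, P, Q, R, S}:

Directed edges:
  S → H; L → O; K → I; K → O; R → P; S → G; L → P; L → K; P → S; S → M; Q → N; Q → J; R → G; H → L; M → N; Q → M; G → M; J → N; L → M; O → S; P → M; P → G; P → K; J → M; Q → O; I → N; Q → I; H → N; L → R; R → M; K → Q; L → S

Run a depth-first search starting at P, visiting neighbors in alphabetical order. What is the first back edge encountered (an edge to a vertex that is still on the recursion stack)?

L→K

DFS from P (visiting neighbors in alphabetical order); mark gray on enter, black on exit:
P gray
  G gray
    M gray
      N gray
      N black
    M black
  G black
  K gray
    I gray
      I→N: N black — skip
    I black
    O gray
      S gray
        S→G: G black — skip
        H gray
          L gray
            L→K: K is gray → back edge
First back edge: L → K.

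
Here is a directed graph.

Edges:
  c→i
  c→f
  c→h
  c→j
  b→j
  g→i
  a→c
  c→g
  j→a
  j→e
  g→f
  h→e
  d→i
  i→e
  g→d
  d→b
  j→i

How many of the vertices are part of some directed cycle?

6

A vertex is on a directed cycle iff it belongs to a strongly connected component of size ≥ 2 (or has a self-loop).
The vertices on cycles are {a, b, c, d, g, j} — 6 in total.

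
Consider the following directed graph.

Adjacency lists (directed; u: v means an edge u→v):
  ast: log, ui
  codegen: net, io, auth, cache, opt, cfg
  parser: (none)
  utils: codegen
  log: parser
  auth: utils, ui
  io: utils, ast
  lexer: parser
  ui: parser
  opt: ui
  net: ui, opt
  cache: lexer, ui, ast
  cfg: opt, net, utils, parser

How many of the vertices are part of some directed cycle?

A vertex is on a directed cycle iff it belongs to a strongly connected component of size ≥ 2 (or has a self-loop).
The vertices on cycles are {io, cfg, auth, utils, codegen} — 5 in total.

5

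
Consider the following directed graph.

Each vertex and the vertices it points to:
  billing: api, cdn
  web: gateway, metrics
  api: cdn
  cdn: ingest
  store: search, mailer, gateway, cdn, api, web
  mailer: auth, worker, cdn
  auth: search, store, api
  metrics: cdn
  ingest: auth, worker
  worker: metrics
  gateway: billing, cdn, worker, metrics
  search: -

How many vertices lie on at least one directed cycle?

A vertex is on a directed cycle iff it belongs to a strongly connected component of size ≥ 2 (or has a self-loop).
The vertices on cycles are {api, cdn, web, auth, store, ingest, mailer, worker, billing, gateway, metrics} — 11 in total.

11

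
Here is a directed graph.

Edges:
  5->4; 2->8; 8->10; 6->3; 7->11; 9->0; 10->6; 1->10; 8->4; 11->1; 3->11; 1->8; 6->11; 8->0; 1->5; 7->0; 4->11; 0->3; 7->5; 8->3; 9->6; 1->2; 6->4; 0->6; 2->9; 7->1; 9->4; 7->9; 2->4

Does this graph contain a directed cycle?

Yes

DFS with white/gray/black marking, starting from 5:
5 gray
  4 gray
    11 gray
      1 gray
        8 gray
          3 gray
            3→11: 11 is gray → back edge
Back edge found, so a cycle exists: 11 → 1 → 8 → 3 → 11.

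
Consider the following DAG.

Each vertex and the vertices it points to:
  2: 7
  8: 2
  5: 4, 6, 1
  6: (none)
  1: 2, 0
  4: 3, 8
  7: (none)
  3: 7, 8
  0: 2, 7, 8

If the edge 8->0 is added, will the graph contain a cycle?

Adding 8→0 creates a cycle iff 0 can already reach 8.
Path from 0: 0 → 8.
So 0 → … → 8 → 0 is a cycle.

Yes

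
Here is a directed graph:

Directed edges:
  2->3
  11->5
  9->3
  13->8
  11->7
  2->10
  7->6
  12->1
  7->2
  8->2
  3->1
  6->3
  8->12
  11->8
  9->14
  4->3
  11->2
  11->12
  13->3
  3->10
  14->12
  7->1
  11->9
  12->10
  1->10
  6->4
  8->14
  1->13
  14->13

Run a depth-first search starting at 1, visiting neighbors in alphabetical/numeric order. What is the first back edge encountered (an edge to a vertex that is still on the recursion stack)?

DFS from 1 (visiting neighbors in alphabetical/numeric order); mark gray on enter, black on exit:
1 gray
  10 gray
  10 black
  13 gray
    3 gray
      3→1: 1 is gray → back edge
First back edge: 3 → 1.

3→1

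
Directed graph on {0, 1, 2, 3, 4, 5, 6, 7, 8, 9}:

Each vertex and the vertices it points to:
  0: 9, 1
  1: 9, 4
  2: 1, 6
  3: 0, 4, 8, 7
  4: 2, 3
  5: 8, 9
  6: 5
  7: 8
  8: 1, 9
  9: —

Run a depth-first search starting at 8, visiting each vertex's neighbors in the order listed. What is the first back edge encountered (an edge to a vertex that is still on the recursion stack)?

2->1

DFS from 8 (visiting each vertex's neighbors in the order listed); mark gray on enter, black on exit:
8 gray
  1 gray
    9 gray
    9 black
    4 gray
      2 gray
        2→1: 1 is gray → back edge
First back edge: 2 → 1.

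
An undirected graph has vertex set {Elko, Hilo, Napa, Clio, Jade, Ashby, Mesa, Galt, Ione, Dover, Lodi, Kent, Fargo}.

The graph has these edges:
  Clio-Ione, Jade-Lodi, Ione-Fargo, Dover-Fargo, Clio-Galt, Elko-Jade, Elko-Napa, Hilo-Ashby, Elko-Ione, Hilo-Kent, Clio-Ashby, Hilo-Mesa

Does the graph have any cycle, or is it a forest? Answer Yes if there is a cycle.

No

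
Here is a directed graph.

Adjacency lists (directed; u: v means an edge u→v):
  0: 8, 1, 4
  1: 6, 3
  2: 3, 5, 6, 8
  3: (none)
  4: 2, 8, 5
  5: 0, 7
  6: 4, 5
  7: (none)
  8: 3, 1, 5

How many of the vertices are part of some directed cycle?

A vertex is on a directed cycle iff it belongs to a strongly connected component of size ≥ 2 (or has a self-loop).
The vertices on cycles are {0, 1, 2, 4, 5, 6, 8} — 7 in total.

7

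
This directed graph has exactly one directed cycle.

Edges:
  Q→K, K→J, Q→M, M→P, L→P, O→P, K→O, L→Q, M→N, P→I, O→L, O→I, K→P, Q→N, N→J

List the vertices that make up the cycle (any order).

DFS with gray/black marking from Q:
Q gray
  K gray
    J gray
    J black
    P gray
      I gray
      I black
    P black
    O gray
      O→I: I black — skip
      O→P: P black — skip
      L gray
        L→Q: Q is gray → back edge
Back edge closes the cycle Q → K → O → L → Q; its vertices are {K, L, O, Q}.

K, L, O, Q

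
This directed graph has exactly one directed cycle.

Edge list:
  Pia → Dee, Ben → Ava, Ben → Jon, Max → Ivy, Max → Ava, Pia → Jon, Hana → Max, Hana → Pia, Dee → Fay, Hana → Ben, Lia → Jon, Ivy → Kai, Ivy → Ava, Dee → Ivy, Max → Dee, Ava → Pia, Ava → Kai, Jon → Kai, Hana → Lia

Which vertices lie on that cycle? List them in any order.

Ava, Dee, Ivy, Pia

DFS with gray/black marking from Pia:
Pia gray
  Dee gray
    Ivy gray
      Ava gray
        Kai gray
        Kai black
        Ava→Pia: Pia is gray → back edge
Back edge closes the cycle Pia → Dee → Ivy → Ava → Pia; its vertices are {Ava, Dee, Ivy, Pia}.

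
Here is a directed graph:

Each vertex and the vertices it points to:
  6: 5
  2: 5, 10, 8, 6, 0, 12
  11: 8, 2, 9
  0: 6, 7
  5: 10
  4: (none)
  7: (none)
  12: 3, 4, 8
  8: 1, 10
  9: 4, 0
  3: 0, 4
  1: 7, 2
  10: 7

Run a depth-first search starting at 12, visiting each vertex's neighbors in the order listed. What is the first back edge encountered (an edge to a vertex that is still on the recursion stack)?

2->8

DFS from 12 (visiting each vertex's neighbors in the order listed); mark gray on enter, black on exit:
12 gray
  3 gray
    0 gray
      6 gray
        5 gray
          10 gray
            7 gray
            7 black
          10 black
        5 black
      6 black
      0→7: 7 black — skip
    0 black
    4 gray
    4 black
  3 black
  12→4: 4 black — skip
  8 gray
    1 gray
      1→7: 7 black — skip
      2 gray
        2→5: 5 black — skip
        2→10: 10 black — skip
        2→8: 8 is gray → back edge
First back edge: 2 → 8.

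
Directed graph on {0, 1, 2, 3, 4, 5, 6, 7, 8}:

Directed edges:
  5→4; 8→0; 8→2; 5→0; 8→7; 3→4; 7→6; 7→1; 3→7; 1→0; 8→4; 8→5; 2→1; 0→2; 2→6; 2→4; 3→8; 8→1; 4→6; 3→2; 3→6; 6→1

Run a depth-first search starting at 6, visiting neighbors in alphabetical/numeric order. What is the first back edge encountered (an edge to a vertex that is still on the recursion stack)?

DFS from 6 (visiting neighbors in alphabetical/numeric order); mark gray on enter, black on exit:
6 gray
  1 gray
    0 gray
      2 gray
        2→1: 1 is gray → back edge
First back edge: 2 → 1.

2→1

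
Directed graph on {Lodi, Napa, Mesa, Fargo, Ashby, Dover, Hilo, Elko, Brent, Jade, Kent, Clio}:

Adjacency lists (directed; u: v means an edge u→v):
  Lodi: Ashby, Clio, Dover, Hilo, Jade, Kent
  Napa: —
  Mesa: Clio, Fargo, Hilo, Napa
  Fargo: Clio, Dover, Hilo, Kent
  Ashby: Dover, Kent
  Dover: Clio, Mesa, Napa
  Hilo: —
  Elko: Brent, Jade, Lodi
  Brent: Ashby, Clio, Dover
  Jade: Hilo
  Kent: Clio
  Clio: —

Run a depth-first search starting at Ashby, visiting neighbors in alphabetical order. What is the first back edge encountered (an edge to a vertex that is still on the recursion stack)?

DFS from Ashby (visiting neighbors in alphabetical order); mark gray on enter, black on exit:
Ashby gray
  Dover gray
    Clio gray
    Clio black
    Mesa gray
      Mesa→Clio: Clio black — skip
      Fargo gray
        Fargo→Clio: Clio black — skip
        Fargo→Dover: Dover is gray → back edge
First back edge: Fargo → Dover.

Fargo→Dover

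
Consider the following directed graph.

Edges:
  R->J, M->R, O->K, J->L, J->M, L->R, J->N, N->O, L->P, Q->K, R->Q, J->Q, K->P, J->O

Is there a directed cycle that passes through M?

M is on a cycle iff M can reach itself via ≥1 edge.
M → R → J → M — yes.

Yes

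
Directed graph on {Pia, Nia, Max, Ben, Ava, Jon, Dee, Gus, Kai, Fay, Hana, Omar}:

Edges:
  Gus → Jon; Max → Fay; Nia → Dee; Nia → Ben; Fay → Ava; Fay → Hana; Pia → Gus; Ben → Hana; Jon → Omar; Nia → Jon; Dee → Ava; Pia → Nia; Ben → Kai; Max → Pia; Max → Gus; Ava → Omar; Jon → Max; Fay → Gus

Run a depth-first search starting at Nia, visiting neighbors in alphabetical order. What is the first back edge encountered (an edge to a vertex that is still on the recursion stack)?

Gus→Jon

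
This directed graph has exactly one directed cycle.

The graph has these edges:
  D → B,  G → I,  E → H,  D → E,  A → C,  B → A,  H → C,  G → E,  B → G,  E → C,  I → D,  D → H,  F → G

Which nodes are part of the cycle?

DFS with gray/black marking from G:
G gray
  E gray
    H gray
      C gray
      C black
    H black
    E→C: C black — skip
  E black
  I gray
    D gray
      D→E: E black — skip
      B gray
        B→G: G is gray → back edge
Back edge closes the cycle G → I → D → B → G; its vertices are {B, D, G, I}.

B, D, G, I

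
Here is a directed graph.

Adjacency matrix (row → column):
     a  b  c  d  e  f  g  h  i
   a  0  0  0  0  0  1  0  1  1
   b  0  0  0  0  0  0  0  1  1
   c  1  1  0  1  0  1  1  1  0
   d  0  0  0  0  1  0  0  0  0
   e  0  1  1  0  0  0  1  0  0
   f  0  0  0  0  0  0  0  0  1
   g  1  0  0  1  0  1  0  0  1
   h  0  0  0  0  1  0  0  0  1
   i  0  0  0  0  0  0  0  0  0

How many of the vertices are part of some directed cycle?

7

A vertex is on a directed cycle iff it belongs to a strongly connected component of size ≥ 2 (or has a self-loop).
The vertices on cycles are {a, b, c, d, e, g, h} — 7 in total.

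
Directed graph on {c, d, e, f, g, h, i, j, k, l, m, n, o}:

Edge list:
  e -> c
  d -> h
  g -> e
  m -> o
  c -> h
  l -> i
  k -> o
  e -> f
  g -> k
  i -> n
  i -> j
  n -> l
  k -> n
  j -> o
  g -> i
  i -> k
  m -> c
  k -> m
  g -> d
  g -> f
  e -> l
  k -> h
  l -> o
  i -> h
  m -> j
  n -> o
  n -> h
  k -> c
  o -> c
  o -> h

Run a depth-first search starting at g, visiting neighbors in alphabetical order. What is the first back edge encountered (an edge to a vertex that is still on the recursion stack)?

DFS from g (visiting neighbors in alphabetical order); mark gray on enter, black on exit:
g gray
  d gray
    h gray
    h black
  d black
  e gray
    c gray
      c→h: h black — skip
    c black
    f gray
    f black
    l gray
      i gray
        i→h: h black — skip
        j gray
          o gray
            o→c: c black — skip
            o→h: h black — skip
          o black
        j black
        k gray
          k→c: c black — skip
          k→h: h black — skip
          m gray
            m→c: c black — skip
            m→j: j black — skip
            m→o: o black — skip
          m black
          n gray
            n→h: h black — skip
            n→l: l is gray → back edge
First back edge: n → l.

n→l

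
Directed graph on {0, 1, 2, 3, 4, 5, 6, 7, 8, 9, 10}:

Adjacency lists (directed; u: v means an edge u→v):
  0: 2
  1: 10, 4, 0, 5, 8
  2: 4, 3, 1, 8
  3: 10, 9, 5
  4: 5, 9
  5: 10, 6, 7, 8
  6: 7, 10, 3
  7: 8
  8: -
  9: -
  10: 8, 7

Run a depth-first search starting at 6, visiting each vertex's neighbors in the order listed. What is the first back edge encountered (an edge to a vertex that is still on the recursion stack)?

5->6

DFS from 6 (visiting each vertex's neighbors in the order listed); mark gray on enter, black on exit:
6 gray
  7 gray
    8 gray
    8 black
  7 black
  10 gray
    10→8: 8 black — skip
    10→7: 7 black — skip
  10 black
  3 gray
    3→10: 10 black — skip
    9 gray
    9 black
    5 gray
      5→10: 10 black — skip
      5→6: 6 is gray → back edge
First back edge: 5 → 6.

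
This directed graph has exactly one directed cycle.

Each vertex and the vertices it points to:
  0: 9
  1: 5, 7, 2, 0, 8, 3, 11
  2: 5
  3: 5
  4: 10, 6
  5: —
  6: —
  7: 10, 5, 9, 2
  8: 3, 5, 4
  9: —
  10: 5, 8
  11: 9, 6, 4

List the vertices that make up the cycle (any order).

DFS with gray/black marking from 8:
8 gray
  3 gray
    5 gray
    5 black
  3 black
  8→5: 5 black — skip
  4 gray
    10 gray
      10→5: 5 black — skip
      10→8: 8 is gray → back edge
Back edge closes the cycle 8 → 4 → 10 → 8; its vertices are {4, 8, 10}.

4, 8, 10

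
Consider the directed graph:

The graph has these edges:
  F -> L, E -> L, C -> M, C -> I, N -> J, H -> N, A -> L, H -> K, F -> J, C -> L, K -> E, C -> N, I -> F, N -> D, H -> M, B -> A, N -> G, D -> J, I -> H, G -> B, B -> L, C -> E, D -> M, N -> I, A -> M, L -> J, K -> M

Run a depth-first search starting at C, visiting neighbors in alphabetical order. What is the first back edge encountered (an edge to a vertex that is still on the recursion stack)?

DFS from C (visiting neighbors in alphabetical order); mark gray on enter, black on exit:
C gray
  E gray
    L gray
      J gray
      J black
    L black
  E black
  I gray
    F gray
      F→J: J black — skip
      F→L: L black — skip
    F black
    H gray
      K gray
        K→E: E black — skip
        M gray
        M black
      K black
      H→M: M black — skip
      N gray
        D gray
          D→J: J black — skip
          D→M: M black — skip
        D black
        G gray
          B gray
            A gray
              A→L: L black — skip
              A→M: M black — skip
            A black
            B→L: L black — skip
          B black
        G black
        N→I: I is gray → back edge
First back edge: N → I.

N→I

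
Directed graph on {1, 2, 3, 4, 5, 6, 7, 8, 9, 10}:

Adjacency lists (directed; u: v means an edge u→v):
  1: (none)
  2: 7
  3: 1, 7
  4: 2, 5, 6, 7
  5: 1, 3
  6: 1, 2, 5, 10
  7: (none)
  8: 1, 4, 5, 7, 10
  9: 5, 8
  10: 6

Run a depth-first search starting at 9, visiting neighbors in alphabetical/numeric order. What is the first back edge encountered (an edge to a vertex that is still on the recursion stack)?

10→6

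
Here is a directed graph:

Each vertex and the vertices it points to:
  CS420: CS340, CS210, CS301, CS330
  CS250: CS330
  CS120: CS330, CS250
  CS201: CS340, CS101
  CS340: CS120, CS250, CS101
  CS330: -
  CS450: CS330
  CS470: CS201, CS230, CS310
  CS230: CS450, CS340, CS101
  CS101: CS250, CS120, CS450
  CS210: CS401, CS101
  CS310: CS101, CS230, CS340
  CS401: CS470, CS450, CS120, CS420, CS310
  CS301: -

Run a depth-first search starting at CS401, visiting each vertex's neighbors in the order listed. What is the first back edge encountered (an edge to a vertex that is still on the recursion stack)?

CS210→CS401

DFS from CS401 (visiting each vertex's neighbors in the order listed); mark gray on enter, black on exit:
CS401 gray
  CS470 gray
    CS201 gray
      CS340 gray
        CS120 gray
          CS330 gray
          CS330 black
          CS250 gray
            CS250→CS330: CS330 black — skip
          CS250 black
        CS120 black
        CS340→CS250: CS250 black — skip
        CS101 gray
          CS101→CS250: CS250 black — skip
          CS101→CS120: CS120 black — skip
          CS450 gray
            CS450→CS330: CS330 black — skip
          CS450 black
        CS101 black
      CS340 black
      CS201→CS101: CS101 black — skip
    CS201 black
    CS230 gray
      CS230→CS450: CS450 black — skip
      CS230→CS340: CS340 black — skip
      CS230→CS101: CS101 black — skip
    CS230 black
    CS310 gray
      CS310→CS101: CS101 black — skip
      CS310→CS230: CS230 black — skip
      CS310→CS340: CS340 black — skip
    CS310 black
  CS470 black
  CS401→CS450: CS450 black — skip
  CS401→CS120: CS120 black — skip
  CS420 gray
    CS420→CS340: CS340 black — skip
    CS210 gray
      CS210→CS401: CS401 is gray → back edge
First back edge: CS210 → CS401.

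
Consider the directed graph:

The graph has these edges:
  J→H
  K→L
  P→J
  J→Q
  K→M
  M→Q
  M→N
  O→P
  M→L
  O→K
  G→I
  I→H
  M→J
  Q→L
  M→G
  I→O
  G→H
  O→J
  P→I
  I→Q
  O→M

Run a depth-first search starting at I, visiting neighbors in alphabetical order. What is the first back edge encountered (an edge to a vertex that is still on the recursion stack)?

G→I

DFS from I (visiting neighbors in alphabetical order); mark gray on enter, black on exit:
I gray
  H gray
  H black
  O gray
    J gray
      J→H: H black — skip
      Q gray
        L gray
        L black
      Q black
    J black
    K gray
      K→L: L black — skip
      M gray
        G gray
          G→H: H black — skip
          G→I: I is gray → back edge
First back edge: G → I.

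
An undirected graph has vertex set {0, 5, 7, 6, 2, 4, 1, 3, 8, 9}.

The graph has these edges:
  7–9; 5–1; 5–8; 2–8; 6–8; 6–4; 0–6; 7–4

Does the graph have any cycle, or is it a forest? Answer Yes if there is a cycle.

No

DFS, tracking each vertex's parent; an edge to a visited non-parent vertex closes a cycle.
Start from 9:
visit 9 (parent –)
  visit 7 (parent 9)
    visit 4 (parent 7)
      4–7: parent, skip
      visit 6 (parent 4)
        6–4: parent, skip
        visit 8 (parent 6)
          8–6: parent, skip
          visit 2 (parent 8)
            2–8: parent, skip
          visit 5 (parent 8)
            5–8: parent, skip
            visit 1 (parent 5)
              1–5: parent, skip
        visit 0 (parent 6)
          0–6: parent, skip
    7–9: parent, skip
visit 3 (parent –)
No non-parent visited neighbor found — the graph is a forest.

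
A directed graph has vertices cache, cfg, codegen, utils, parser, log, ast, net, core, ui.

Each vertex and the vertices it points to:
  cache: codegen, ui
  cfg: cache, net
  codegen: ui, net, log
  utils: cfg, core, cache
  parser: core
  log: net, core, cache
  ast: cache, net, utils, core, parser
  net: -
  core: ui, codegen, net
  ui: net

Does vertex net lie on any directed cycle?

net lies on a cycle iff there is a path from net back to itself.
Exploring from net, it never reaches itself; equivalently, its strongly connected component is a singleton.

No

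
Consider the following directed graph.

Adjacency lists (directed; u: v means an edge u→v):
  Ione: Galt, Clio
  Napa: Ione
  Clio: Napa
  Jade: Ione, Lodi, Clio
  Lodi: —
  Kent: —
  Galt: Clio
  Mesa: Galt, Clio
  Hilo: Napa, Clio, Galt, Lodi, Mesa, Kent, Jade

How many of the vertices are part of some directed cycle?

4

A vertex is on a directed cycle iff it belongs to a strongly connected component of size ≥ 2 (or has a self-loop).
The vertices on cycles are {Clio, Galt, Ione, Napa} — 4 in total.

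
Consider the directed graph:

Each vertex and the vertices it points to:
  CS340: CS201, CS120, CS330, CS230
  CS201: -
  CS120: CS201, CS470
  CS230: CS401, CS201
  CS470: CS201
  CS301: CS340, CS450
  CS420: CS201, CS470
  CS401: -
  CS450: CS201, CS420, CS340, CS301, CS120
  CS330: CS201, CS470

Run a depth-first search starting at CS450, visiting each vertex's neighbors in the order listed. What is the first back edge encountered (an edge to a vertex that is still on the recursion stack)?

CS301->CS450

DFS from CS450 (visiting each vertex's neighbors in the order listed); mark gray on enter, black on exit:
CS450 gray
  CS201 gray
  CS201 black
  CS420 gray
    CS420→CS201: CS201 black — skip
    CS470 gray
      CS470→CS201: CS201 black — skip
    CS470 black
  CS420 black
  CS340 gray
    CS340→CS201: CS201 black — skip
    CS120 gray
      CS120→CS201: CS201 black — skip
      CS120→CS470: CS470 black — skip
    CS120 black
    CS330 gray
      CS330→CS201: CS201 black — skip
      CS330→CS470: CS470 black — skip
    CS330 black
    CS230 gray
      CS401 gray
      CS401 black
      CS230→CS201: CS201 black — skip
    CS230 black
  CS340 black
  CS301 gray
    CS301→CS340: CS340 black — skip
    CS301→CS450: CS450 is gray → back edge
First back edge: CS301 → CS450.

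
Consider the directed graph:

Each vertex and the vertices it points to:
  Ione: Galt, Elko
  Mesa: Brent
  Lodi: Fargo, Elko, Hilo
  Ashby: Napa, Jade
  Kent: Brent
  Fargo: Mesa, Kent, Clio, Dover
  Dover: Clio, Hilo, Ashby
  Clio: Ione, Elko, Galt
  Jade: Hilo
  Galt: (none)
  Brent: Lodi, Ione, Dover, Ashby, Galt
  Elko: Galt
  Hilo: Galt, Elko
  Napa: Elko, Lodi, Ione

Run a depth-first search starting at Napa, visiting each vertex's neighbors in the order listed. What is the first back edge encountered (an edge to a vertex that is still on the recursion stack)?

Brent→Lodi

DFS from Napa (visiting each vertex's neighbors in the order listed); mark gray on enter, black on exit:
Napa gray
  Elko gray
    Galt gray
    Galt black
  Elko black
  Lodi gray
    Fargo gray
      Mesa gray
        Brent gray
          Brent→Lodi: Lodi is gray → back edge
First back edge: Brent → Lodi.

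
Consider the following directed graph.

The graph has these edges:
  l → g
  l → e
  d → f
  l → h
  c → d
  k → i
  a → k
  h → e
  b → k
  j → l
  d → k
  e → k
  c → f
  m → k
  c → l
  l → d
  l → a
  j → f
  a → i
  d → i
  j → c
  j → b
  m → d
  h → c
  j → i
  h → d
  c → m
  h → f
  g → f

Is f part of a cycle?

f lies on a cycle iff there is a path from f back to itself.
Exploring from f, it never reaches itself; equivalently, its strongly connected component is a singleton.

No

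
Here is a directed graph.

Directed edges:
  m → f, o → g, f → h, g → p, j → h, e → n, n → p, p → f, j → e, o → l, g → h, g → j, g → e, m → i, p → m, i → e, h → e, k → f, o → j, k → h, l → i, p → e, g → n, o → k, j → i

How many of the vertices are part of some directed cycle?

7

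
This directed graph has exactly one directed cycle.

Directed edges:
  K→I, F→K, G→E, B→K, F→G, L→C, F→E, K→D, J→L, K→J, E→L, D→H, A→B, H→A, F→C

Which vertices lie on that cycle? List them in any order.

DFS with gray/black marking from K:
K gray
  J gray
    L gray
      C gray
      C black
    L black
  J black
  I gray
  I black
  D gray
    H gray
      A gray
        B gray
          B→K: K is gray → back edge
Back edge closes the cycle K → D → H → A → B → K; its vertices are {A, B, D, H, K}.

A, B, D, H, K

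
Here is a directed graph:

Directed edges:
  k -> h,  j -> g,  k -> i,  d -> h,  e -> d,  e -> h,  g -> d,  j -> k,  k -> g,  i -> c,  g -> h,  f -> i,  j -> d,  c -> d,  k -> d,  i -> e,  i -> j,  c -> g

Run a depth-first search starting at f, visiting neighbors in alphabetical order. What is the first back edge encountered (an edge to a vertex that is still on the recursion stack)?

DFS from f (visiting neighbors in alphabetical order); mark gray on enter, black on exit:
f gray
  i gray
    c gray
      d gray
        h gray
        h black
      d black
      g gray
        g→d: d black — skip
        g→h: h black — skip
      g black
    c black
    e gray
      e→d: d black — skip
      e→h: h black — skip
    e black
    j gray
      j→d: d black — skip
      j→g: g black — skip
      k gray
        k→d: d black — skip
        k→g: g black — skip
        k→h: h black — skip
        k→i: i is gray → back edge
First back edge: k → i.

k->i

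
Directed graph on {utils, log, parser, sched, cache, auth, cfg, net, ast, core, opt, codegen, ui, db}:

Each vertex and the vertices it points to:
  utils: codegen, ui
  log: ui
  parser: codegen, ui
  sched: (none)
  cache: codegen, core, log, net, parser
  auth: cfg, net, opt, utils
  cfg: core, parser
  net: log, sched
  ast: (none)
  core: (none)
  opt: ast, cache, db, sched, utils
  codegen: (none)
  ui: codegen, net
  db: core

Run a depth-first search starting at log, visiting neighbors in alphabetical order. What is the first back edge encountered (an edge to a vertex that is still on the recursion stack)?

DFS from log (visiting neighbors in alphabetical order); mark gray on enter, black on exit:
log gray
  ui gray
    codegen gray
    codegen black
    net gray
      net→log: log is gray → back edge
First back edge: net → log.

net→log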